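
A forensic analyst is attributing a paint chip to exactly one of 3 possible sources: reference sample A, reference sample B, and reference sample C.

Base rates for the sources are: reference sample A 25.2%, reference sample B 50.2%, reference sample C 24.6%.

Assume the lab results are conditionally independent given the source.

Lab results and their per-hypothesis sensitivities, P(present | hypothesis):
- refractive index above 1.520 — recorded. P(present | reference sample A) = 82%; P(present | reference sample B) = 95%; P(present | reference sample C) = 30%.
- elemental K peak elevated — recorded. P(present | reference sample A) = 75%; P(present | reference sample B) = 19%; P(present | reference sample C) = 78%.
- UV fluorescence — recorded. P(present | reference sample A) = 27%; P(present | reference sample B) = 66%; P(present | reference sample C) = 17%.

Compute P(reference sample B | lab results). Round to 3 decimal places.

0.537

For each hypothesis, the unnormalized posterior weight is prior × product of the lab result likelihoods:
  reference sample A: 0.252 × 0.82 × 0.75 × 0.27 = 0.041845
  reference sample B: 0.502 × 0.95 × 0.19 × 0.66 = 0.059803
  reference sample C: 0.246 × 0.30 × 0.78 × 0.17 = 0.0097859
The unnormalized weights sum to 0.11143.
P(reference sample B | evidence) = 0.059803 / 0.11143 ≈ 0.537.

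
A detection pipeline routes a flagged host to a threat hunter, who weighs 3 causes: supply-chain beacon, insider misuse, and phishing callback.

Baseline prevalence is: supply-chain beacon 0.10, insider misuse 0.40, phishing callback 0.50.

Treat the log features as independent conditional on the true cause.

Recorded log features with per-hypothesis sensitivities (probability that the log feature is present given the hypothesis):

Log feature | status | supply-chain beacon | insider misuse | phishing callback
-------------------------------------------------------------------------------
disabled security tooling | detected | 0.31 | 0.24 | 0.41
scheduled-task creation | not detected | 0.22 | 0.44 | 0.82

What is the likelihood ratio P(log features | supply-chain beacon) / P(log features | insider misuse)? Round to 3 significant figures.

Joint likelihood of the log feature pattern under each hypothesis (using 1 − P(present | H) for each absent log feature):
  supply-chain beacon: 0.31 × (1 − 0.22) = 0.2418
  insider misuse: 0.24 × (1 − 0.44) = 0.1344
Bayes factor = 0.2418 / 0.1344 ≈ 1.80

1.80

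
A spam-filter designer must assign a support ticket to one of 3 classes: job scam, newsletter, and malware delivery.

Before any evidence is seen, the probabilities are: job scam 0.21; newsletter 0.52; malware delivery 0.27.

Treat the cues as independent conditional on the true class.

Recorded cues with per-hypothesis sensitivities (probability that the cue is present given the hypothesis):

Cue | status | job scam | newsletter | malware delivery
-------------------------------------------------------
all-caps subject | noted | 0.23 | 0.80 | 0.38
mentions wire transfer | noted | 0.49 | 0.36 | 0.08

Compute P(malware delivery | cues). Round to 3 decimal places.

By Bayes' rule with conditional independence, the unnormalized weight for each hypothesis is prior × ∏ likelihoods:
  job scam: 0.21 × 0.23 × 0.49 = 0.023667
  newsletter: 0.52 × 0.80 × 0.36 = 0.14976
  malware delivery: 0.27 × 0.38 × 0.08 = 0.008208
Marginal likelihood of the evidence = 0.18164.
P(malware delivery | evidence) = 0.008208 / 0.18164 ≈ 0.045.

0.045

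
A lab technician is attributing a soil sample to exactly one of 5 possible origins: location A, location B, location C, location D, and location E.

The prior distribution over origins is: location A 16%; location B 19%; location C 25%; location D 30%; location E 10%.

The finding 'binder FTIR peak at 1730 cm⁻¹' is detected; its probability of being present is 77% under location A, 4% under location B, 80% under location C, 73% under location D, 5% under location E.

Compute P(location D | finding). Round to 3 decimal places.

For each hypothesis, the unnormalized posterior weight is prior × likelihood:
  location A: 0.16 × 0.77 = 0.1232
  location B: 0.19 × 0.04 = 0.0076
  location C: 0.25 × 0.80 = 0.2
  location D: 0.30 × 0.73 = 0.219
  location E: 0.10 × 0.05 = 0.005
Marginal likelihood of the evidence = 0.5548.
P(location D | evidence) = 0.219 / 0.5548 ≈ 0.395.

0.395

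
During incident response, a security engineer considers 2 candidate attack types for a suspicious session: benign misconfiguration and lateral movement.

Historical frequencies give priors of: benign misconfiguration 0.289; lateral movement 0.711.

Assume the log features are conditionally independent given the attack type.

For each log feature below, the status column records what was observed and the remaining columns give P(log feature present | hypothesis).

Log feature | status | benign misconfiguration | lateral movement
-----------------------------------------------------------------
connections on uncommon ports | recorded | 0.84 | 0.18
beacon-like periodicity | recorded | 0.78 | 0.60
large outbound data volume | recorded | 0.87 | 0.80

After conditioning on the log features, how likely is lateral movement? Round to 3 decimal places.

0.272

By Bayes' rule with conditional independence, the unnormalized weight for each hypothesis is prior × ∏ likelihoods:
  benign misconfiguration: 0.289 × 0.84 × 0.78 × 0.87 = 0.16474
  lateral movement: 0.711 × 0.18 × 0.60 × 0.80 = 0.06143
Normalizing constant Z = 0.16474 + 0.06143 = 0.22617.
P(lateral movement | evidence) = 0.06143 / 0.22617 ≈ 0.272.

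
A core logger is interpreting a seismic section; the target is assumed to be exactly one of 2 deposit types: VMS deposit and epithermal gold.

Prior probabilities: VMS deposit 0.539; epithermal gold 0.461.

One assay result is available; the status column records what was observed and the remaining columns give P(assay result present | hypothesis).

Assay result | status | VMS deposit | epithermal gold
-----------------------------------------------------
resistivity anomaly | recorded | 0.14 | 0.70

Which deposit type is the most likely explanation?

For each hypothesis, the unnormalized posterior weight is prior × likelihood:
  VMS deposit: 0.539 × 0.14 = 0.07546
  epithermal gold: 0.461 × 0.70 = 0.3227
The unnormalized weights sum to 0.39816.
P(VMS deposit | evidence) ≈ 0.07546 / 0.39816 ≈ 0.190
P(epithermal gold | evidence) ≈ 0.3227 / 0.39816 ≈ 0.810
The largest is 0.810, so epithermal gold is most probable.

epithermal gold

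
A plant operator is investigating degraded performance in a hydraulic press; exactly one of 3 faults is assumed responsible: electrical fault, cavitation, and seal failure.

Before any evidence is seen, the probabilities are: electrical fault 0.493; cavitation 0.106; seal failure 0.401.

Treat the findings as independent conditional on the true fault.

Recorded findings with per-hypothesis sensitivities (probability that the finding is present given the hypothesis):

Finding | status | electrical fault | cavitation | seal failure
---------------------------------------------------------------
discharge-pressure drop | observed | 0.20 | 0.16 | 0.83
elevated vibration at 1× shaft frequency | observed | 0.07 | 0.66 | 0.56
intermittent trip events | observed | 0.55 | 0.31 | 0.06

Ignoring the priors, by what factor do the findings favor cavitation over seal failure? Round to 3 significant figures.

1.17

The Bayes factor is the ratio of the joint likelihoods of the evidence pattern under the two hypotheses.
  cavitation: 0.16 × 0.66 × 0.31 = 0.032736
  seal failure: 0.83 × 0.56 × 0.06 = 0.027888
Bayes factor = 0.032736 / 0.027888 ≈ 1.17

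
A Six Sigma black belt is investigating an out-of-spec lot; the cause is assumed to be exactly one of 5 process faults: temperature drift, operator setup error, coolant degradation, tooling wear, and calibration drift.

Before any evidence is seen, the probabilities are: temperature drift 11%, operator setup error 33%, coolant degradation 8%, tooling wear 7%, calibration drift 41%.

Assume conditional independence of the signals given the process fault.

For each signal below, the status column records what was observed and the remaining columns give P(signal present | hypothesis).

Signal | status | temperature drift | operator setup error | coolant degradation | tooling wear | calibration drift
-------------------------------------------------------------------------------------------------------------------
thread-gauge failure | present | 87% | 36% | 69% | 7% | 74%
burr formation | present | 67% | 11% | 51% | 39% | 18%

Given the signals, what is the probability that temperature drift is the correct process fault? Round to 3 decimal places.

0.396

Multiply each prior by the joint likelihood of the signal pattern:
  temperature drift: 0.11 × 0.87 × 0.67 = 0.064119
  operator setup error: 0.33 × 0.36 × 0.11 = 0.013068
  coolant degradation: 0.08 × 0.69 × 0.51 = 0.028152
  tooling wear: 0.07 × 0.07 × 0.39 = 0.001911
  calibration drift: 0.41 × 0.74 × 0.18 = 0.054612
Marginal likelihood of the evidence = 0.16186.
P(temperature drift | evidence) = 0.064119 / 0.16186 ≈ 0.396.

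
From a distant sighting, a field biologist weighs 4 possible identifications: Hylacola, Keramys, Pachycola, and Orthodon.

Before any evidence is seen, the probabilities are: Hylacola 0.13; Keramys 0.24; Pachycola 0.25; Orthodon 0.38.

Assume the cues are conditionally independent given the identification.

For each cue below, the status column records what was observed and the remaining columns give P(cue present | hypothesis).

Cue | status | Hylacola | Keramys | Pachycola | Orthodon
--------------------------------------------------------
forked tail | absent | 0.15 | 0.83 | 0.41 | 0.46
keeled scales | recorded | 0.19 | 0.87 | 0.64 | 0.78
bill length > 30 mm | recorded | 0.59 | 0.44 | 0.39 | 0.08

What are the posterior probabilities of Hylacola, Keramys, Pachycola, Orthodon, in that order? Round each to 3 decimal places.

0.160, 0.201, 0.474, 0.165

For each hypothesis, the unnormalized posterior weight is prior × product of the cue likelihoods (using 1 − P(present | H) for each absent cue):
  Hylacola: 0.13 × (1 − 0.15) × 0.19 × 0.59 = 0.012387
  Keramys: 0.24 × (1 − 0.83) × 0.87 × 0.44 = 0.015618
  Pachycola: 0.25 × (1 − 0.41) × 0.64 × 0.39 = 0.036816
  Orthodon: 0.38 × (1 − 0.46) × 0.78 × 0.08 = 0.012804
Normalizing constant Z = 0.012387 + 0.015618 + 0.036816 + 0.012804 = 0.077626.
P(Hylacola | evidence) = 0.012387 / 0.077626 ≈ 0.160
P(Keramys | evidence) = 0.015618 / 0.077626 ≈ 0.201
P(Pachycola | evidence) = 0.036816 / 0.077626 ≈ 0.474
P(Orthodon | evidence) = 0.012804 / 0.077626 ≈ 0.165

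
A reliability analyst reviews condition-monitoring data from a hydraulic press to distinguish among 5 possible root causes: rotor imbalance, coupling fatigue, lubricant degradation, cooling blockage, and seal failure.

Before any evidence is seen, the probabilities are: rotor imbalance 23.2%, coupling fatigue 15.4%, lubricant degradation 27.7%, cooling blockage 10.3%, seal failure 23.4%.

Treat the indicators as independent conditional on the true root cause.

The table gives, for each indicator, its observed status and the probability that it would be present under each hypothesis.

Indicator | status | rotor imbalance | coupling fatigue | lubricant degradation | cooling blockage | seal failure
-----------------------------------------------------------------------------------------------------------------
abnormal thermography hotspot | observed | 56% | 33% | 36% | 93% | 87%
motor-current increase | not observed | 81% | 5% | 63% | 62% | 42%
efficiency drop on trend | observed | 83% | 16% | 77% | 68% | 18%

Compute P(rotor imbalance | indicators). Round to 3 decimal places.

Multiply each prior by the joint likelihood of the indicator pattern (using 1 − P(present | H) for each absent indicator):
  rotor imbalance: 0.232 × 0.56 × (1 − 0.81) × 0.83 = 0.020488
  coupling fatigue: 0.154 × 0.33 × (1 − 0.05) × 0.16 = 0.0077246
  lubricant degradation: 0.277 × 0.36 × (1 − 0.63) × 0.77 = 0.02841
  cooling blockage: 0.103 × 0.93 × (1 − 0.62) × 0.68 = 0.024752
  seal failure: 0.234 × 0.87 × (1 − 0.42) × 0.18 = 0.021254
The unnormalized weights sum to 0.10263.
P(rotor imbalance | evidence) = 0.020488 / 0.10263 ≈ 0.200.

0.200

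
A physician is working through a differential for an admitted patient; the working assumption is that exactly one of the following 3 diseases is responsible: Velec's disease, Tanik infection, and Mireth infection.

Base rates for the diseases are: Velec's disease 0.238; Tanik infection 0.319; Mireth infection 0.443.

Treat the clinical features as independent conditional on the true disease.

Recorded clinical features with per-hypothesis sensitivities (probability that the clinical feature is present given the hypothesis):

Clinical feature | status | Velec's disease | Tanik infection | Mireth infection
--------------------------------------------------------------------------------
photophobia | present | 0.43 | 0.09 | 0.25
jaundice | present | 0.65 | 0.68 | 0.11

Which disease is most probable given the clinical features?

Velec's disease

Multiply each prior by the joint likelihood of the clinical feature pattern:
  Velec's disease: 0.238 × 0.43 × 0.65 = 0.066521
  Tanik infection: 0.319 × 0.09 × 0.68 = 0.019523
  Mireth infection: 0.443 × 0.25 × 0.11 = 0.012183
Normalizing constant Z = 0.066521 + 0.019523 + 0.012183 = 0.098226.
P(Velec's disease | evidence) ≈ 0.066521 / 0.098226 ≈ 0.677
P(Tanik infection | evidence) ≈ 0.019523 / 0.098226 ≈ 0.199
P(Mireth infection | evidence) ≈ 0.012183 / 0.098226 ≈ 0.124
The largest is 0.677, so Velec's disease is most probable.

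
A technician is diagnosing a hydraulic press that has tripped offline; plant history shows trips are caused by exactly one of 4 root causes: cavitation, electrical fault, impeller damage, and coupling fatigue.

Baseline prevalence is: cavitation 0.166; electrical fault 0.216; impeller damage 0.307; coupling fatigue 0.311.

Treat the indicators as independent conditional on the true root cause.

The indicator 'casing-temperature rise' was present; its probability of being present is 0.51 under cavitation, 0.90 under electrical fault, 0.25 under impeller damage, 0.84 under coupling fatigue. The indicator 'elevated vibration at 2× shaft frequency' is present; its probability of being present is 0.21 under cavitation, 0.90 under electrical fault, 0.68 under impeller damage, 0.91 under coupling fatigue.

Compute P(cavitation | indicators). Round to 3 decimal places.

0.037

For each hypothesis, the unnormalized posterior weight is prior × product of the indicator likelihoods:
  cavitation: 0.166 × 0.51 × 0.21 = 0.017779
  electrical fault: 0.216 × 0.90 × 0.90 = 0.17496
  impeller damage: 0.307 × 0.25 × 0.68 = 0.05219
  coupling fatigue: 0.311 × 0.84 × 0.91 = 0.23773
Marginal likelihood of the evidence = 0.48266.
P(cavitation | evidence) = 0.017779 / 0.48266 ≈ 0.037.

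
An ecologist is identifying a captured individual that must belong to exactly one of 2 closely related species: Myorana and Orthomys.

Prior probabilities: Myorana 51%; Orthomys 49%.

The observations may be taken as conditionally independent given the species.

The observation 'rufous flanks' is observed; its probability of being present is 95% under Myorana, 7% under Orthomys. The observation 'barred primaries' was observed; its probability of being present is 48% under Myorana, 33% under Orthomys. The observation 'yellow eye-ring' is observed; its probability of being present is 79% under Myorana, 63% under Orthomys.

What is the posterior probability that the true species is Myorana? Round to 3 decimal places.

Multiply each prior by the joint likelihood of the evidence pattern:
  Myorana: 0.51 × 0.95 × 0.48 × 0.79 = 0.18372
  Orthomys: 0.49 × 0.07 × 0.33 × 0.63 = 0.007131
Marginal likelihood of the evidence = 0.19085.
P(Myorana | evidence) = 0.18372 / 0.19085 ≈ 0.963.

0.963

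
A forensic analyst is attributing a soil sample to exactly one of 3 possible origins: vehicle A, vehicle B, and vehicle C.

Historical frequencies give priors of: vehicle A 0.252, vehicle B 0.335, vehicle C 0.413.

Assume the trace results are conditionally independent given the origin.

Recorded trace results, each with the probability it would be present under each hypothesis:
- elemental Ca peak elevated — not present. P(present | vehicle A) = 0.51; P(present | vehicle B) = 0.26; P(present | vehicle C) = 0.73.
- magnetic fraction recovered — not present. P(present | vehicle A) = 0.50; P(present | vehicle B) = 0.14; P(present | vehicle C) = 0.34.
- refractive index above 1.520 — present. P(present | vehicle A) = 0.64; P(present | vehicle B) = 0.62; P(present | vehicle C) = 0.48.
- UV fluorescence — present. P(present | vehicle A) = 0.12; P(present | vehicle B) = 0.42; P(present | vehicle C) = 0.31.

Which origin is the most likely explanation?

vehicle B

For each hypothesis, the unnormalized posterior weight is prior × product of the trace result likelihoods (using 1 − P(present | H) for each absent trace result):
  vehicle A: 0.252 × (1 − 0.51) × (1 − 0.50) × 0.64 × 0.12 = 0.0047416
  vehicle B: 0.335 × (1 − 0.26) × (1 − 0.14) × 0.62 × 0.42 = 0.055516
  vehicle C: 0.413 × (1 − 0.73) × (1 − 0.34) × 0.48 × 0.31 = 0.010951
Marginal likelihood of the evidence = 0.071209.
P(vehicle A | evidence) ≈ 0.0047416 / 0.071209 ≈ 0.067
P(vehicle B | evidence) ≈ 0.055516 / 0.071209 ≈ 0.780
P(vehicle C | evidence) ≈ 0.010951 / 0.071209 ≈ 0.154
The largest is 0.780, so vehicle B is most probable.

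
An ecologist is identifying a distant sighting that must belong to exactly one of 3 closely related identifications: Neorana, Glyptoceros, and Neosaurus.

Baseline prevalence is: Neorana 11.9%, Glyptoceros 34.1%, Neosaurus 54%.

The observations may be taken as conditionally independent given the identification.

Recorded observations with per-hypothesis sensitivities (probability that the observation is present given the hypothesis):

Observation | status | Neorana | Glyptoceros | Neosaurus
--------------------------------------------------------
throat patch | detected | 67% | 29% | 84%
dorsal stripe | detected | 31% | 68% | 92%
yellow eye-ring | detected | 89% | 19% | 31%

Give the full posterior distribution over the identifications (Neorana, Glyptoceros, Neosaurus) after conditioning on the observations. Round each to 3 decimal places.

0.134, 0.078, 0.788

By Bayes' rule with conditional independence, the unnormalized weight for each hypothesis is prior × ∏ likelihoods:
  Neorana: 0.119 × 0.67 × 0.31 × 0.89 = 0.021998
  Glyptoceros: 0.341 × 0.29 × 0.68 × 0.19 = 0.012777
  Neosaurus: 0.540 × 0.84 × 0.92 × 0.31 = 0.12937
The unnormalized weights sum to 0.16414.
P(Neorana | evidence) = 0.021998 / 0.16414 ≈ 0.134
P(Glyptoceros | evidence) = 0.012777 / 0.16414 ≈ 0.078
P(Neosaurus | evidence) = 0.12937 / 0.16414 ≈ 0.788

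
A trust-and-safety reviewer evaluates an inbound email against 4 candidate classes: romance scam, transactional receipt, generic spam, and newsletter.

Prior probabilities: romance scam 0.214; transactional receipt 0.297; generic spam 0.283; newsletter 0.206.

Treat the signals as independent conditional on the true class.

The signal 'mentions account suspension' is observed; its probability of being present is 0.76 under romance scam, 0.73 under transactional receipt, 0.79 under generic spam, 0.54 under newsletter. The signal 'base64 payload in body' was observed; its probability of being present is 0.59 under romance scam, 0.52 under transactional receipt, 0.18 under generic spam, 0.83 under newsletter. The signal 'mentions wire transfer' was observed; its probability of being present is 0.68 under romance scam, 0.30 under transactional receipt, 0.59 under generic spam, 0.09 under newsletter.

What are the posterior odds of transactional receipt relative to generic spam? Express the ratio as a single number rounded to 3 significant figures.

Posterior odds equal prior odds times the likelihood ratio; only the two competing hypotheses matter.
  transactional receipt: 0.297 × 0.73 × 0.52 × 0.30 = 0.033822
  generic spam: 0.283 × 0.79 × 0.18 × 0.59 = 0.023743
Posterior odds = 0.033822 / 0.023743 ≈ 1.42.

1.42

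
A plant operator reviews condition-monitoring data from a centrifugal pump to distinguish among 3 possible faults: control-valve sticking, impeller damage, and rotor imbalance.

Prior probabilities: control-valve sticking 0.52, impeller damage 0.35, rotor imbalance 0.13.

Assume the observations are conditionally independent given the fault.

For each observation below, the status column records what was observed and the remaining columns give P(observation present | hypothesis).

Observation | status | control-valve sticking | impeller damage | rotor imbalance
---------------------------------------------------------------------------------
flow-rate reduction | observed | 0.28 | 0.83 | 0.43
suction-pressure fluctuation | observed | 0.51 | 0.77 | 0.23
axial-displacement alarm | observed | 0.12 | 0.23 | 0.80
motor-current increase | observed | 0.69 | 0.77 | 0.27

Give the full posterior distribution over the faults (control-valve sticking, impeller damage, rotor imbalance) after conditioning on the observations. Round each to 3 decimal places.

By Bayes' rule with conditional independence, the unnormalized weight for each hypothesis is prior × ∏ likelihoods:
  control-valve sticking: 0.52 × 0.28 × 0.51 × 0.12 × 0.69 = 0.0061484
  impeller damage: 0.35 × 0.83 × 0.77 × 0.23 × 0.77 = 0.039615
  rotor imbalance: 0.13 × 0.43 × 0.23 × 0.80 × 0.27 = 0.0027771
Normalizing constant Z = 0.0061484 + 0.039615 + 0.0027771 = 0.04854.
P(control-valve sticking | evidence) = 0.0061484 / 0.04854 ≈ 0.127
P(impeller damage | evidence) = 0.039615 / 0.04854 ≈ 0.816
P(rotor imbalance | evidence) = 0.0027771 / 0.04854 ≈ 0.057

0.127, 0.816, 0.057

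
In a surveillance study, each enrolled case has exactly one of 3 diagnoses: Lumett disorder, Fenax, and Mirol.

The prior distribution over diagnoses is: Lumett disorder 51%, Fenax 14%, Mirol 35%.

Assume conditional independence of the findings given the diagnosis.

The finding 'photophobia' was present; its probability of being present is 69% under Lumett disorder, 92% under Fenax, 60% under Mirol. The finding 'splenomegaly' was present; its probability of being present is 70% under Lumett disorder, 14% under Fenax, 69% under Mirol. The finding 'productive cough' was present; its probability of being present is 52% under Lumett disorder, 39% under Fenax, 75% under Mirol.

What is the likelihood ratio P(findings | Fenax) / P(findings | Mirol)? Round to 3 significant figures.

Joint likelihood of the evidence pattern under each hypothesis:
  Fenax: 0.92 × 0.14 × 0.39 = 0.050232
  Mirol: 0.60 × 0.69 × 0.75 = 0.3105
Bayes factor = 0.050232 / 0.3105 ≈ 0.162

0.162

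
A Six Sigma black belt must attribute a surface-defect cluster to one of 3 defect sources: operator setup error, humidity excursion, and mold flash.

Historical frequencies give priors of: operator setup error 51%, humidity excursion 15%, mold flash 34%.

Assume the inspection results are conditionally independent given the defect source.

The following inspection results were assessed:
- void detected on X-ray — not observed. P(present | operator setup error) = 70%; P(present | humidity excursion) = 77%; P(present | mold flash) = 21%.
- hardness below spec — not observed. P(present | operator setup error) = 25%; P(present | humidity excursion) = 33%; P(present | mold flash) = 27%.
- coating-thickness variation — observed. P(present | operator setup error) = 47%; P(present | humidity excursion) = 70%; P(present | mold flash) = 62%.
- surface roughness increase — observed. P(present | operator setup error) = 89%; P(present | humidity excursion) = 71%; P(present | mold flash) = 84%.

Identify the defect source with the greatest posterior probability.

mold flash

By Bayes' rule with conditional independence, the unnormalized weight for each hypothesis is prior × ∏ likelihoods (using 1 − P(present | H) for each absent inspection result):
  operator setup error: 0.51 × (1 − 0.70) × (1 − 0.25) × 0.47 × 0.89 = 0.048
  humidity excursion: 0.15 × (1 − 0.77) × (1 − 0.33) × 0.70 × 0.71 = 0.011488
  mold flash: 0.34 × (1 − 0.21) × (1 − 0.27) × 0.62 × 0.84 = 0.10212
The unnormalized weights sum to 0.16161.
P(operator setup error | evidence) ≈ 0.048 / 0.16161 ≈ 0.297
P(humidity excursion | evidence) ≈ 0.011488 / 0.16161 ≈ 0.071
P(mold flash | evidence) ≈ 0.10212 / 0.16161 ≈ 0.632
The largest is 0.632, so mold flash is most probable.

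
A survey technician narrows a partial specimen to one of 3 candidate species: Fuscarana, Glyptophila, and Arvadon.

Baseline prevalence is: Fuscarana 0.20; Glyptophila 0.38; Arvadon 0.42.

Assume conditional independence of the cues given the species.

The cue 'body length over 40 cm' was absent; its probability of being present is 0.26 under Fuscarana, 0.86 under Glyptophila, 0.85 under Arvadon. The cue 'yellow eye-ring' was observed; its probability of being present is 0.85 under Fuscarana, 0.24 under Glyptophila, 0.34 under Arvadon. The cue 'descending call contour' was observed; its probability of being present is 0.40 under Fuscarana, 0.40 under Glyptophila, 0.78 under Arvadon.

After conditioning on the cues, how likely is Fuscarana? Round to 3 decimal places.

By Bayes' rule with conditional independence, the unnormalized weight for each hypothesis is prior × ∏ likelihoods (using 1 − P(present | H) for each absent cue):
  Fuscarana: 0.20 × (1 − 0.26) × 0.85 × 0.40 = 0.05032
  Glyptophila: 0.38 × (1 − 0.86) × 0.24 × 0.40 = 0.0051072
  Arvadon: 0.42 × (1 − 0.85) × 0.34 × 0.78 = 0.016708
Normalizing constant Z = 0.05032 + 0.0051072 + 0.016708 = 0.072135.
P(Fuscarana | evidence) = 0.05032 / 0.072135 ≈ 0.698.

0.698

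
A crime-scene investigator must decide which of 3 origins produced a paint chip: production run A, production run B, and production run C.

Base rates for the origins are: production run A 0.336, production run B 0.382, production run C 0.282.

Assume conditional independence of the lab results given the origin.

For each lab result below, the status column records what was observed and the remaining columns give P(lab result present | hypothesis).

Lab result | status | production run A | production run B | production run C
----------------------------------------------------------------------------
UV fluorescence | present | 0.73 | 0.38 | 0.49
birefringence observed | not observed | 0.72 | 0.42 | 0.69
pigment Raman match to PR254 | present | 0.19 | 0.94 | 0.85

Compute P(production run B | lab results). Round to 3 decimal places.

0.615

Multiply each prior by the joint likelihood of the lab result pattern (using 1 − P(present | H) for each absent lab result):
  production run A: 0.336 × 0.73 × (1 − 0.72) × 0.19 = 0.013049
  production run B: 0.382 × 0.38 × (1 − 0.42) × 0.94 = 0.079141
  production run C: 0.282 × 0.49 × (1 − 0.69) × 0.85 = 0.03641
Marginal likelihood of the evidence = 0.1286.
P(production run B | evidence) = 0.079141 / 0.1286 ≈ 0.615.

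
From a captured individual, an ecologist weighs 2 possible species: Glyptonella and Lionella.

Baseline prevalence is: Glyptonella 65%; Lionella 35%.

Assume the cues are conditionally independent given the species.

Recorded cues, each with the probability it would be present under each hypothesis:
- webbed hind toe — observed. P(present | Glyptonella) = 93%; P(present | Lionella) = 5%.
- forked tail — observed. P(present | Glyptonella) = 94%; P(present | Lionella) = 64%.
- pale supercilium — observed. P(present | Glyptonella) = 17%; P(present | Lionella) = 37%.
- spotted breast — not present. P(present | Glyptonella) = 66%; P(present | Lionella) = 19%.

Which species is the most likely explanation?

Glyptonella

By Bayes' rule with conditional independence, the unnormalized weight for each hypothesis is prior × ∏ likelihoods (using 1 − P(present | H) for each absent cue):
  Glyptonella: 0.65 × 0.93 × 0.94 × 0.17 × (1 − 0.66) = 0.032844
  Lionella: 0.35 × 0.05 × 0.64 × 0.37 × (1 − 0.19) = 0.0033566
Marginal likelihood of the evidence = 0.0362.
P(Glyptonella | evidence) ≈ 0.032844 / 0.0362 ≈ 0.907
P(Lionella | evidence) ≈ 0.0033566 / 0.0362 ≈ 0.093
The largest is 0.907, so Glyptonella is most probable.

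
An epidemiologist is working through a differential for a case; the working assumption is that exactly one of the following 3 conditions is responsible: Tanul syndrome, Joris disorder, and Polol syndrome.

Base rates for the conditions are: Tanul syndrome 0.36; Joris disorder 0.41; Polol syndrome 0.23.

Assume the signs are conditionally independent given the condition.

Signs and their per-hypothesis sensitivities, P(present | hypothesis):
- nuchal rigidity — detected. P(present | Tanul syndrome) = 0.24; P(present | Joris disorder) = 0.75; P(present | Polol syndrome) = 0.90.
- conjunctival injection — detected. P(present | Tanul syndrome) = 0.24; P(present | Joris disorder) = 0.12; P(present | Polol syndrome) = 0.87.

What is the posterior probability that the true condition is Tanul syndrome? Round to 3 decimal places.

0.087

Multiply each prior by the joint likelihood of the sign pattern:
  Tanul syndrome: 0.36 × 0.24 × 0.24 = 0.020736
  Joris disorder: 0.41 × 0.75 × 0.12 = 0.0369
  Polol syndrome: 0.23 × 0.90 × 0.87 = 0.18009
Marginal likelihood of the evidence = 0.23773.
P(Tanul syndrome | evidence) = 0.020736 / 0.23773 ≈ 0.087.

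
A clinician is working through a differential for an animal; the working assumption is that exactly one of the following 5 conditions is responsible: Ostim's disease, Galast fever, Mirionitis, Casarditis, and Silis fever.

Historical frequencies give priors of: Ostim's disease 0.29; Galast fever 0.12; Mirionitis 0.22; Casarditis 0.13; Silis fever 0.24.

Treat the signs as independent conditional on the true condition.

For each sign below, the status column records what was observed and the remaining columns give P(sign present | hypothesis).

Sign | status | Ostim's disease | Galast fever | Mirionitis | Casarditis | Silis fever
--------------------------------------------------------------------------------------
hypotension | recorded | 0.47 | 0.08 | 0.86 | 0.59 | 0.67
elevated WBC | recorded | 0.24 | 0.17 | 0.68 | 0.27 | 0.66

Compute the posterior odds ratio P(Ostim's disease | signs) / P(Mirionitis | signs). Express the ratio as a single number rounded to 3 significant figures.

Posterior odds equal prior odds times the likelihood ratio; only the two competing hypotheses matter.
  Ostim's disease: 0.29 × 0.47 × 0.24 = 0.032712
  Mirionitis: 0.22 × 0.86 × 0.68 = 0.12866
Odds(Ostim's disease : Mirionitis) = 0.032712 / 0.12866 ≈ 0.254.

0.254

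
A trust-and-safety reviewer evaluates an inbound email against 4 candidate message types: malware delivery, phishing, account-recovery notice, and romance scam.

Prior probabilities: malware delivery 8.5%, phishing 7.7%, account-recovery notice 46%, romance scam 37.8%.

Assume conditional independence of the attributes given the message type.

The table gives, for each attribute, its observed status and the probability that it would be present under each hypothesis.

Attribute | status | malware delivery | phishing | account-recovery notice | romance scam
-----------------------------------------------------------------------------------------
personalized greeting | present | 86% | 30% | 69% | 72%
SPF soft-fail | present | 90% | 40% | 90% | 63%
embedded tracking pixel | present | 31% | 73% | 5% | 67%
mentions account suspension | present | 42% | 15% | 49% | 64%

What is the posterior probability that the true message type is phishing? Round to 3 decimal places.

0.011

For each hypothesis, the unnormalized posterior weight is prior × product of the attribute likelihoods:
  malware delivery: 0.085 × 0.86 × 0.90 × 0.31 × 0.42 = 0.0085659
  phishing: 0.077 × 0.30 × 0.40 × 0.73 × 0.15 = 0.0010118
  account-recovery notice: 0.460 × 0.69 × 0.90 × 0.05 × 0.49 = 0.0069987
  romance scam: 0.378 × 0.72 × 0.63 × 0.67 × 0.64 = 0.073522
Normalizing constant Z = 0.0085659 + 0.0010118 + 0.0069987 + 0.073522 = 0.090099.
P(phishing | evidence) = 0.0010118 / 0.090099 ≈ 0.011.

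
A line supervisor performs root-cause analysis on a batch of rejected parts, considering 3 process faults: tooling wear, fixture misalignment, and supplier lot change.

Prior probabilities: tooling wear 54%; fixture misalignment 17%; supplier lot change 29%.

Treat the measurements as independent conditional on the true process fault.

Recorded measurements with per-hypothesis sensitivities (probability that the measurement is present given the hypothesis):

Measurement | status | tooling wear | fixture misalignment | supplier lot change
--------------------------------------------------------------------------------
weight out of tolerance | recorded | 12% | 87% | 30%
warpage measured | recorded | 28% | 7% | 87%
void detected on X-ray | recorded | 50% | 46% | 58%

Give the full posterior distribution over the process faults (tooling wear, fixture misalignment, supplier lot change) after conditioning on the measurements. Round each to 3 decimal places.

Multiply each prior by the joint likelihood of the measurement pattern:
  tooling wear: 0.54 × 0.12 × 0.28 × 0.50 = 0.009072
  fixture misalignment: 0.17 × 0.87 × 0.07 × 0.46 = 0.0047624
  supplier lot change: 0.29 × 0.30 × 0.87 × 0.58 = 0.0439
The unnormalized weights sum to 0.057735.
P(tooling wear | evidence) = 0.009072 / 0.057735 ≈ 0.157
P(fixture misalignment | evidence) = 0.0047624 / 0.057735 ≈ 0.082
P(supplier lot change | evidence) = 0.0439 / 0.057735 ≈ 0.760

0.157, 0.082, 0.760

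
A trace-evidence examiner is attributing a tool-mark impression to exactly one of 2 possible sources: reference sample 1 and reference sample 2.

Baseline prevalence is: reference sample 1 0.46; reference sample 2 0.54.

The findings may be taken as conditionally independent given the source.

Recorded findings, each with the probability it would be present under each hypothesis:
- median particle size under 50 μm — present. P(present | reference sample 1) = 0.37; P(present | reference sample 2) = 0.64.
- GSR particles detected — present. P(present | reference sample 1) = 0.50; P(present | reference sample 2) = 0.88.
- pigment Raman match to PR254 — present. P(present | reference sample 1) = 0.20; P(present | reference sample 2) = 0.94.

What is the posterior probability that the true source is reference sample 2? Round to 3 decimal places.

0.944

For each hypothesis, the unnormalized posterior weight is prior × product of the finding likelihoods:
  reference sample 1: 0.46 × 0.37 × 0.50 × 0.20 = 0.01702
  reference sample 2: 0.54 × 0.64 × 0.88 × 0.94 = 0.28588
Marginal likelihood of the evidence = 0.3029.
P(reference sample 2 | evidence) = 0.28588 / 0.3029 ≈ 0.944.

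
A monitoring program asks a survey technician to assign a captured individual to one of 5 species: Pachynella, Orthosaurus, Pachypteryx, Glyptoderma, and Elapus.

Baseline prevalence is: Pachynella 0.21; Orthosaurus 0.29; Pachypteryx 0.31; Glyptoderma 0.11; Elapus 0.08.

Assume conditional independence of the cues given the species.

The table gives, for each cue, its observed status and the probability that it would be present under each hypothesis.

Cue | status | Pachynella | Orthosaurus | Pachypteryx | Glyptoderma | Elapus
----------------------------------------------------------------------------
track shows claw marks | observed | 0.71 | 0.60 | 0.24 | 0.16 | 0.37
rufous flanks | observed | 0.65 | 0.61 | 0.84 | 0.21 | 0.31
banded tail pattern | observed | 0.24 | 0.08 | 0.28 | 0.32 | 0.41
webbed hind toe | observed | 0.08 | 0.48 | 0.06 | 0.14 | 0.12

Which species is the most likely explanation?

Orthosaurus

For each hypothesis, the unnormalized posterior weight is prior × product of the cue likelihoods:
  Pachynella: 0.21 × 0.71 × 0.65 × 0.24 × 0.08 = 0.0018608
  Orthosaurus: 0.29 × 0.60 × 0.61 × 0.08 × 0.48 = 0.0040758
  Pachypteryx: 0.31 × 0.24 × 0.84 × 0.28 × 0.06 = 0.0010499
  Glyptoderma: 0.11 × 0.16 × 0.21 × 0.32 × 0.14 = 0.00016558
  Elapus: 0.08 × 0.37 × 0.31 × 0.41 × 0.12 = 0.00045146
Normalizing constant Z = 0.0018608 + 0.0040758 + 0.0010499 + 0.00016558 + 0.00045146 = 0.0076035.
P(Pachynella | evidence) ≈ 0.0018608 / 0.0076035 ≈ 0.245
P(Orthosaurus | evidence) ≈ 0.0040758 / 0.0076035 ≈ 0.536
P(Pachypteryx | evidence) ≈ 0.0010499 / 0.0076035 ≈ 0.138
P(Glyptoderma | evidence) ≈ 0.00016558 / 0.0076035 ≈ 0.022
P(Elapus | evidence) ≈ 0.00045146 / 0.0076035 ≈ 0.059
The largest is 0.536, so Orthosaurus is most probable.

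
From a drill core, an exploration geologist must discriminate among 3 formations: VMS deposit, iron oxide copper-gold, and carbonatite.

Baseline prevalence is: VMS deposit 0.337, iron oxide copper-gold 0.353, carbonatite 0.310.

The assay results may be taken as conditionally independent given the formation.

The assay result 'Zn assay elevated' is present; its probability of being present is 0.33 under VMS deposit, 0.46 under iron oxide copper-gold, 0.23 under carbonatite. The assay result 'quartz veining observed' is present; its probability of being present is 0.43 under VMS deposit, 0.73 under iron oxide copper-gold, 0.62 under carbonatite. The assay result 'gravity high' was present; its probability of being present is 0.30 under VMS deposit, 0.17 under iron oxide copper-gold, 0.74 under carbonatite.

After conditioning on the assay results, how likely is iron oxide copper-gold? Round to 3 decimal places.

0.300

By Bayes' rule with conditional independence, the unnormalized weight for each hypothesis is prior × ∏ likelihoods:
  VMS deposit: 0.337 × 0.33 × 0.43 × 0.30 = 0.014346
  iron oxide copper-gold: 0.353 × 0.46 × 0.73 × 0.17 = 0.020151
  carbonatite: 0.310 × 0.23 × 0.62 × 0.74 = 0.032712
The unnormalized weights sum to 0.06721.
P(iron oxide copper-gold | evidence) = 0.020151 / 0.06721 ≈ 0.300.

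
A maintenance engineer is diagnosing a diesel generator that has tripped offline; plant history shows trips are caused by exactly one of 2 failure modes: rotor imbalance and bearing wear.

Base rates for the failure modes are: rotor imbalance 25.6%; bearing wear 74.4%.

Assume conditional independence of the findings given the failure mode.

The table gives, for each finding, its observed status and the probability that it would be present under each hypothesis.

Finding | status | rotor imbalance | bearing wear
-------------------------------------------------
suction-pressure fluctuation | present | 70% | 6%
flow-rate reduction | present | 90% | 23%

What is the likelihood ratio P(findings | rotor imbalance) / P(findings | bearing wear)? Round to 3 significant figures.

45.7

Take the product of per-finding likelihoods under each hypothesis, then divide.
  rotor imbalance: 0.70 × 0.90 = 0.63
  bearing wear: 0.06 × 0.23 = 0.0138
Bayes factor = 0.63 / 0.0138 ≈ 45.7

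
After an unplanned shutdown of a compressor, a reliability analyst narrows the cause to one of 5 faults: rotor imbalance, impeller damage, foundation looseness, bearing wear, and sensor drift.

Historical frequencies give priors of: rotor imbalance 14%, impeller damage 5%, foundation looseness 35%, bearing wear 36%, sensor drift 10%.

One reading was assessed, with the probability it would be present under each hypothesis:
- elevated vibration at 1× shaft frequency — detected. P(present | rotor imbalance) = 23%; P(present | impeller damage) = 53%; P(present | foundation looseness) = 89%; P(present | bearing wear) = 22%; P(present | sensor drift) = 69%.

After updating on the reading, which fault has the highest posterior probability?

foundation looseness

By Bayes' rule, the unnormalized weight for each hypothesis is prior × likelihood:
  rotor imbalance: 0.14 × 0.23 = 0.0322
  impeller damage: 0.05 × 0.53 = 0.0265
  foundation looseness: 0.35 × 0.89 = 0.3115
  bearing wear: 0.36 × 0.22 = 0.0792
  sensor drift: 0.10 × 0.69 = 0.069
Marginal likelihood of the evidence = 0.5184.
P(rotor imbalance | evidence) ≈ 0.0322 / 0.5184 ≈ 0.062
P(impeller damage | evidence) ≈ 0.0265 / 0.5184 ≈ 0.051
P(foundation looseness | evidence) ≈ 0.3115 / 0.5184 ≈ 0.601
P(bearing wear | evidence) ≈ 0.0792 / 0.5184 ≈ 0.153
P(sensor drift | evidence) ≈ 0.069 / 0.5184 ≈ 0.133
The largest is 0.601, so foundation looseness is most probable.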